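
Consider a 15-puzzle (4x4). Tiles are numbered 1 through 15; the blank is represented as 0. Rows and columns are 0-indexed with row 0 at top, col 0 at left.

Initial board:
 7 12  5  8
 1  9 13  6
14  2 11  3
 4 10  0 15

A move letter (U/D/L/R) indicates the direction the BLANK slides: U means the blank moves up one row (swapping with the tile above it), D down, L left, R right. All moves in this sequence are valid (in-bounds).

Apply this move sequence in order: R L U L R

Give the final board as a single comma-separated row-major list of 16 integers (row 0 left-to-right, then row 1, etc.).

Answer: 7, 12, 5, 8, 1, 9, 13, 6, 14, 2, 0, 3, 4, 10, 11, 15

Derivation:
After move 1 (R):
 7 12  5  8
 1  9 13  6
14  2 11  3
 4 10 15  0

After move 2 (L):
 7 12  5  8
 1  9 13  6
14  2 11  3
 4 10  0 15

After move 3 (U):
 7 12  5  8
 1  9 13  6
14  2  0  3
 4 10 11 15

After move 4 (L):
 7 12  5  8
 1  9 13  6
14  0  2  3
 4 10 11 15

After move 5 (R):
 7 12  5  8
 1  9 13  6
14  2  0  3
 4 10 11 15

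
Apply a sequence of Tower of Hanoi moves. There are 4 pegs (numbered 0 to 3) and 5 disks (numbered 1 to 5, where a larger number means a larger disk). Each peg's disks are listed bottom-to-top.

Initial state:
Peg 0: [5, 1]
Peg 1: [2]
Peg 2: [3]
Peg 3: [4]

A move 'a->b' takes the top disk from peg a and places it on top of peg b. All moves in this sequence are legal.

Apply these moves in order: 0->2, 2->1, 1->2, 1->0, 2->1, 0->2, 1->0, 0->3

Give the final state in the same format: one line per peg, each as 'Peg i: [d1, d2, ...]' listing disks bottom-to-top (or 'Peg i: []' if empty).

After move 1 (0->2):
Peg 0: [5]
Peg 1: [2]
Peg 2: [3, 1]
Peg 3: [4]

After move 2 (2->1):
Peg 0: [5]
Peg 1: [2, 1]
Peg 2: [3]
Peg 3: [4]

After move 3 (1->2):
Peg 0: [5]
Peg 1: [2]
Peg 2: [3, 1]
Peg 3: [4]

After move 4 (1->0):
Peg 0: [5, 2]
Peg 1: []
Peg 2: [3, 1]
Peg 3: [4]

After move 5 (2->1):
Peg 0: [5, 2]
Peg 1: [1]
Peg 2: [3]
Peg 3: [4]

After move 6 (0->2):
Peg 0: [5]
Peg 1: [1]
Peg 2: [3, 2]
Peg 3: [4]

After move 7 (1->0):
Peg 0: [5, 1]
Peg 1: []
Peg 2: [3, 2]
Peg 3: [4]

After move 8 (0->3):
Peg 0: [5]
Peg 1: []
Peg 2: [3, 2]
Peg 3: [4, 1]

Answer: Peg 0: [5]
Peg 1: []
Peg 2: [3, 2]
Peg 3: [4, 1]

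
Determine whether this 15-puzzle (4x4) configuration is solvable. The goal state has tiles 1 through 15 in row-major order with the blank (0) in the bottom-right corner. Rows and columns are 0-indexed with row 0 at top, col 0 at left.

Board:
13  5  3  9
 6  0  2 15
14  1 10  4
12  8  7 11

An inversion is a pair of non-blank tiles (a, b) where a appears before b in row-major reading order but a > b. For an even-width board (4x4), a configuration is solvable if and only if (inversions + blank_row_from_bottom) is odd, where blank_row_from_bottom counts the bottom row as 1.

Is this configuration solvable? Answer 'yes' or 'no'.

Answer: yes

Derivation:
Inversions: 50
Blank is in row 1 (0-indexed from top), which is row 3 counting from the bottom (bottom = 1).
50 + 3 = 53, which is odd, so the puzzle is solvable.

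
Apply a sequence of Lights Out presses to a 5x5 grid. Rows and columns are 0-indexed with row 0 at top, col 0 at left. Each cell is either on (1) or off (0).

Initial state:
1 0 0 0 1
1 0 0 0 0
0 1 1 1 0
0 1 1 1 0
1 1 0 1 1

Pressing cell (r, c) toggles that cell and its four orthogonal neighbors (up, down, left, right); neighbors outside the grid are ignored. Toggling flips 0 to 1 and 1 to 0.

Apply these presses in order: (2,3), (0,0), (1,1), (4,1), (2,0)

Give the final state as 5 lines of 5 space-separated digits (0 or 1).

After press 1 at (2,3):
1 0 0 0 1
1 0 0 1 0
0 1 0 0 1
0 1 1 0 0
1 1 0 1 1

After press 2 at (0,0):
0 1 0 0 1
0 0 0 1 0
0 1 0 0 1
0 1 1 0 0
1 1 0 1 1

After press 3 at (1,1):
0 0 0 0 1
1 1 1 1 0
0 0 0 0 1
0 1 1 0 0
1 1 0 1 1

After press 4 at (4,1):
0 0 0 0 1
1 1 1 1 0
0 0 0 0 1
0 0 1 0 0
0 0 1 1 1

After press 5 at (2,0):
0 0 0 0 1
0 1 1 1 0
1 1 0 0 1
1 0 1 0 0
0 0 1 1 1

Answer: 0 0 0 0 1
0 1 1 1 0
1 1 0 0 1
1 0 1 0 0
0 0 1 1 1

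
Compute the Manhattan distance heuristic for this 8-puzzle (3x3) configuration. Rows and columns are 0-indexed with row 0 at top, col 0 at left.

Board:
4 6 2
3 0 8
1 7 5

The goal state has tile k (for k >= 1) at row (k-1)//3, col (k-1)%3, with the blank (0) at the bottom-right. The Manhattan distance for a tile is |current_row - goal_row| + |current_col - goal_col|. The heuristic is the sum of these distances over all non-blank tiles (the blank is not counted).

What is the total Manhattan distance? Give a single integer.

Answer: 14

Derivation:
Tile 4: (0,0)->(1,0) = 1
Tile 6: (0,1)->(1,2) = 2
Tile 2: (0,2)->(0,1) = 1
Tile 3: (1,0)->(0,2) = 3
Tile 8: (1,2)->(2,1) = 2
Tile 1: (2,0)->(0,0) = 2
Tile 7: (2,1)->(2,0) = 1
Tile 5: (2,2)->(1,1) = 2
Sum: 1 + 2 + 1 + 3 + 2 + 2 + 1 + 2 = 14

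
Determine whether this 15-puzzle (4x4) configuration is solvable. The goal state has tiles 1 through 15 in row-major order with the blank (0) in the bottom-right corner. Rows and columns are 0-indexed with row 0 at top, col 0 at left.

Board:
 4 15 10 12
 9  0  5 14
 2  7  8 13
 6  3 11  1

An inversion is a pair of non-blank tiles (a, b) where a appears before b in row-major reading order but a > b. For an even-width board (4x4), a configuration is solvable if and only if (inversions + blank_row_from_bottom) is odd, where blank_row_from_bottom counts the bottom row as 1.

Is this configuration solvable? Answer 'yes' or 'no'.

Answer: yes

Derivation:
Inversions: 66
Blank is in row 1 (0-indexed from top), which is row 3 counting from the bottom (bottom = 1).
66 + 3 = 69, which is odd, so the puzzle is solvable.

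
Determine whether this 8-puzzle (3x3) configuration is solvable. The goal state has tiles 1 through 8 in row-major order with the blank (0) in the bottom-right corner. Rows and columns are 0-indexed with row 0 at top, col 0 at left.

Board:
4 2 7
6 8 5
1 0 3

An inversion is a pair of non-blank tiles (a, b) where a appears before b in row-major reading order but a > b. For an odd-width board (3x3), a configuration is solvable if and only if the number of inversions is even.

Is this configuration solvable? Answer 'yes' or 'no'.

Answer: yes

Derivation:
Inversions (pairs i<j in row-major order where tile[i] > tile[j] > 0): 16
16 is even, so the puzzle is solvable.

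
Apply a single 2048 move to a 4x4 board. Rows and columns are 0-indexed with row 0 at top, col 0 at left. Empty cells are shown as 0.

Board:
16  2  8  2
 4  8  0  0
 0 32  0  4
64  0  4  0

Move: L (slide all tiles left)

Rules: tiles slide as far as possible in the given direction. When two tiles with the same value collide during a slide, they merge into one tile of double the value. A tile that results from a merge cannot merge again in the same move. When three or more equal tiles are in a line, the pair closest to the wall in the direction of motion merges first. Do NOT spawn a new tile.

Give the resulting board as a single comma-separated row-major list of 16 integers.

Slide left:
row 0: [16, 2, 8, 2] -> [16, 2, 8, 2]
row 1: [4, 8, 0, 0] -> [4, 8, 0, 0]
row 2: [0, 32, 0, 4] -> [32, 4, 0, 0]
row 3: [64, 0, 4, 0] -> [64, 4, 0, 0]

Answer: 16, 2, 8, 2, 4, 8, 0, 0, 32, 4, 0, 0, 64, 4, 0, 0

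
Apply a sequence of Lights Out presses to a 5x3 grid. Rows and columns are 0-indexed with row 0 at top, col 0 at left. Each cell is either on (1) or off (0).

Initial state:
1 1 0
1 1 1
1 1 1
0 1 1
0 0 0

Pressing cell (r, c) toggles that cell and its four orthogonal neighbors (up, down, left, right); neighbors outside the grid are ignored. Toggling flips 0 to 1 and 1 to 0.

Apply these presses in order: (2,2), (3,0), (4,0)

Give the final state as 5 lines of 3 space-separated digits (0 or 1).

After press 1 at (2,2):
1 1 0
1 1 0
1 0 0
0 1 0
0 0 0

After press 2 at (3,0):
1 1 0
1 1 0
0 0 0
1 0 0
1 0 0

After press 3 at (4,0):
1 1 0
1 1 0
0 0 0
0 0 0
0 1 0

Answer: 1 1 0
1 1 0
0 0 0
0 0 0
0 1 0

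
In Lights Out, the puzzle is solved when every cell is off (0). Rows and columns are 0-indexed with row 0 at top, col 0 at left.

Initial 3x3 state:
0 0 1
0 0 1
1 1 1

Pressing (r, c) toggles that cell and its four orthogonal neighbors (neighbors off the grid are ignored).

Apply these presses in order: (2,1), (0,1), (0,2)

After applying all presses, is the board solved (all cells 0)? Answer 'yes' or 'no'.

After press 1 at (2,1):
0 0 1
0 1 1
0 0 0

After press 2 at (0,1):
1 1 0
0 0 1
0 0 0

After press 3 at (0,2):
1 0 1
0 0 0
0 0 0

Lights still on: 2

Answer: no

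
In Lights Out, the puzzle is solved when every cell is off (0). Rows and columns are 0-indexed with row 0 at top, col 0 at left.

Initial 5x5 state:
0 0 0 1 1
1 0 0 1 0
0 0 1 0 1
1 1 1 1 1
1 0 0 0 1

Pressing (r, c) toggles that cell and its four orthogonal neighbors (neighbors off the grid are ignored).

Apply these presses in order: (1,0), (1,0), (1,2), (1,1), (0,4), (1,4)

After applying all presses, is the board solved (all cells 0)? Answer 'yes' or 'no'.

Answer: no

Derivation:
After press 1 at (1,0):
1 0 0 1 1
0 1 0 1 0
1 0 1 0 1
1 1 1 1 1
1 0 0 0 1

After press 2 at (1,0):
0 0 0 1 1
1 0 0 1 0
0 0 1 0 1
1 1 1 1 1
1 0 0 0 1

After press 3 at (1,2):
0 0 1 1 1
1 1 1 0 0
0 0 0 0 1
1 1 1 1 1
1 0 0 0 1

After press 4 at (1,1):
0 1 1 1 1
0 0 0 0 0
0 1 0 0 1
1 1 1 1 1
1 0 0 0 1

After press 5 at (0,4):
0 1 1 0 0
0 0 0 0 1
0 1 0 0 1
1 1 1 1 1
1 0 0 0 1

After press 6 at (1,4):
0 1 1 0 1
0 0 0 1 0
0 1 0 0 0
1 1 1 1 1
1 0 0 0 1

Lights still on: 12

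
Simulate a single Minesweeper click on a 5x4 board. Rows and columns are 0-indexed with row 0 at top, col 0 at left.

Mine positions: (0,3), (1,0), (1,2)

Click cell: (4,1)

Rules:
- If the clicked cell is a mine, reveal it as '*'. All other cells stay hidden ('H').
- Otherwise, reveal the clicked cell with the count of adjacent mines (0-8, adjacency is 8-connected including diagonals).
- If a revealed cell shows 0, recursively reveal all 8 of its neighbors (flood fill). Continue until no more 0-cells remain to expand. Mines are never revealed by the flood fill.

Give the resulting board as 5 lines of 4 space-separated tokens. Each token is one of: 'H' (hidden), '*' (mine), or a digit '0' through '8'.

H H H H
H H H H
1 2 1 1
0 0 0 0
0 0 0 0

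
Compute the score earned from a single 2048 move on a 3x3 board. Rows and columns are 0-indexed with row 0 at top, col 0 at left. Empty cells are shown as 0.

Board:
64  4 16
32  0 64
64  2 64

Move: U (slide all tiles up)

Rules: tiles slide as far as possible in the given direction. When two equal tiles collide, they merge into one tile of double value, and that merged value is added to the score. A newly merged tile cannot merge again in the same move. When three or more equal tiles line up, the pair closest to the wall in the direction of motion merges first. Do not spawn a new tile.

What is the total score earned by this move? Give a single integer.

Slide up:
col 0: [64, 32, 64] -> [64, 32, 64]  score +0 (running 0)
col 1: [4, 0, 2] -> [4, 2, 0]  score +0 (running 0)
col 2: [16, 64, 64] -> [16, 128, 0]  score +128 (running 128)
Board after move:
 64   4  16
 32   2 128
 64   0   0

Answer: 128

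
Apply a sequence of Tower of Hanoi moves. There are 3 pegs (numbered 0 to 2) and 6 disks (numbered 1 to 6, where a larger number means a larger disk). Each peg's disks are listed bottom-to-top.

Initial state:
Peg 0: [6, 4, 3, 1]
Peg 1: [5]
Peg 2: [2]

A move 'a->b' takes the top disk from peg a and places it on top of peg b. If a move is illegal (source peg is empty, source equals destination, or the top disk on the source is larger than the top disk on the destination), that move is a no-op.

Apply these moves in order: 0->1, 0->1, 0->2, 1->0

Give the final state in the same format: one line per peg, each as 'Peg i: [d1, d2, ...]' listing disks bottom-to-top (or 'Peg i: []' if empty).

After move 1 (0->1):
Peg 0: [6, 4, 3]
Peg 1: [5, 1]
Peg 2: [2]

After move 2 (0->1):
Peg 0: [6, 4, 3]
Peg 1: [5, 1]
Peg 2: [2]

After move 3 (0->2):
Peg 0: [6, 4, 3]
Peg 1: [5, 1]
Peg 2: [2]

After move 4 (1->0):
Peg 0: [6, 4, 3, 1]
Peg 1: [5]
Peg 2: [2]

Answer: Peg 0: [6, 4, 3, 1]
Peg 1: [5]
Peg 2: [2]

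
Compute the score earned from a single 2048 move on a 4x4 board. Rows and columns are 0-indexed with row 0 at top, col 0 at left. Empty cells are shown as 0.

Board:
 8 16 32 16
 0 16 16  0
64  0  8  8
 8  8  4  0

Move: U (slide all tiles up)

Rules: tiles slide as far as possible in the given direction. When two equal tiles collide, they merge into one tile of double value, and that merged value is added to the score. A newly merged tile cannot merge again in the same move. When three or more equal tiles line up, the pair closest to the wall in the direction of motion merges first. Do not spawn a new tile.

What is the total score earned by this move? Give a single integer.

Slide up:
col 0: [8, 0, 64, 8] -> [8, 64, 8, 0]  score +0 (running 0)
col 1: [16, 16, 0, 8] -> [32, 8, 0, 0]  score +32 (running 32)
col 2: [32, 16, 8, 4] -> [32, 16, 8, 4]  score +0 (running 32)
col 3: [16, 0, 8, 0] -> [16, 8, 0, 0]  score +0 (running 32)
Board after move:
 8 32 32 16
64  8 16  8
 8  0  8  0
 0  0  4  0

Answer: 32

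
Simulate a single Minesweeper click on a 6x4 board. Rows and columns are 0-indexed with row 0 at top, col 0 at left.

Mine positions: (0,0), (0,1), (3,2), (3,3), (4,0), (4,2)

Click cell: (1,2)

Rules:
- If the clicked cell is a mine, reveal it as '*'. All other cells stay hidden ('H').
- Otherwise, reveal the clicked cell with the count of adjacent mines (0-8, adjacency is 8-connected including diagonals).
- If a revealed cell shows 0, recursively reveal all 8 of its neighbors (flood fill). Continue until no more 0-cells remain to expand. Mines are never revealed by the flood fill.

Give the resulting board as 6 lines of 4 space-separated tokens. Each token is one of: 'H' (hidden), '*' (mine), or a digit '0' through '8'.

H H H H
H H 1 H
H H H H
H H H H
H H H H
H H H H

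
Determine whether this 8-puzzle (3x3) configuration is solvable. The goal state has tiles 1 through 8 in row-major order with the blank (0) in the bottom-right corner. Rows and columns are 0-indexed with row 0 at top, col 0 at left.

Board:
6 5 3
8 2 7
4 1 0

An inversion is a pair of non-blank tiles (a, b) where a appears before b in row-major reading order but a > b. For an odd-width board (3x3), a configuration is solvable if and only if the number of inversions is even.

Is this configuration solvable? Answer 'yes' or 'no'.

Inversions (pairs i<j in row-major order where tile[i] > tile[j] > 0): 19
19 is odd, so the puzzle is not solvable.

Answer: no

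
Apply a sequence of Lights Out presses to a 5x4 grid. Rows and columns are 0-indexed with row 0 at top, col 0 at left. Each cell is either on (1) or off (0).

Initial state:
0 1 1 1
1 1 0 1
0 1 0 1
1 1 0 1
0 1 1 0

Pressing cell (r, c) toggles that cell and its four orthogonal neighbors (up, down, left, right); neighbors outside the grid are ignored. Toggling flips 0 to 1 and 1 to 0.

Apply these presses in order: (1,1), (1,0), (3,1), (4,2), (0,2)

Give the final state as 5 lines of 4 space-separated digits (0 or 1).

Answer: 1 1 0 0
1 1 0 1
1 1 0 1
0 0 0 1
0 1 0 1

Derivation:
After press 1 at (1,1):
0 0 1 1
0 0 1 1
0 0 0 1
1 1 0 1
0 1 1 0

After press 2 at (1,0):
1 0 1 1
1 1 1 1
1 0 0 1
1 1 0 1
0 1 1 0

After press 3 at (3,1):
1 0 1 1
1 1 1 1
1 1 0 1
0 0 1 1
0 0 1 0

After press 4 at (4,2):
1 0 1 1
1 1 1 1
1 1 0 1
0 0 0 1
0 1 0 1

After press 5 at (0,2):
1 1 0 0
1 1 0 1
1 1 0 1
0 0 0 1
0 1 0 1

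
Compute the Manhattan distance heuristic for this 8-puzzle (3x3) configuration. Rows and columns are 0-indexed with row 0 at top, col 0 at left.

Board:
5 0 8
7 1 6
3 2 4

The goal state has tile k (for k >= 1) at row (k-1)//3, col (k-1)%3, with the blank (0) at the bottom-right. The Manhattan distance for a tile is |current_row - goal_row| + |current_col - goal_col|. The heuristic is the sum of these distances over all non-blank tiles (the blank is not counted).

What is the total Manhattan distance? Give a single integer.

Tile 5: (0,0)->(1,1) = 2
Tile 8: (0,2)->(2,1) = 3
Tile 7: (1,0)->(2,0) = 1
Tile 1: (1,1)->(0,0) = 2
Tile 6: (1,2)->(1,2) = 0
Tile 3: (2,0)->(0,2) = 4
Tile 2: (2,1)->(0,1) = 2
Tile 4: (2,2)->(1,0) = 3
Sum: 2 + 3 + 1 + 2 + 0 + 4 + 2 + 3 = 17

Answer: 17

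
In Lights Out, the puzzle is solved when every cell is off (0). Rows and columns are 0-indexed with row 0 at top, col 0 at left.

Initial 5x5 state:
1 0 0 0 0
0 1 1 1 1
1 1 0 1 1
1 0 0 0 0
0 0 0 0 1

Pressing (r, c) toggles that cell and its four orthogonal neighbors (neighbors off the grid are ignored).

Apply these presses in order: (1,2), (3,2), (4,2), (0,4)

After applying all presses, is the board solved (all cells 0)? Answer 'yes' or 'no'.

After press 1 at (1,2):
1 0 1 0 0
0 0 0 0 1
1 1 1 1 1
1 0 0 0 0
0 0 0 0 1

After press 2 at (3,2):
1 0 1 0 0
0 0 0 0 1
1 1 0 1 1
1 1 1 1 0
0 0 1 0 1

After press 3 at (4,2):
1 0 1 0 0
0 0 0 0 1
1 1 0 1 1
1 1 0 1 0
0 1 0 1 1

After press 4 at (0,4):
1 0 1 1 1
0 0 0 0 0
1 1 0 1 1
1 1 0 1 0
0 1 0 1 1

Lights still on: 14

Answer: no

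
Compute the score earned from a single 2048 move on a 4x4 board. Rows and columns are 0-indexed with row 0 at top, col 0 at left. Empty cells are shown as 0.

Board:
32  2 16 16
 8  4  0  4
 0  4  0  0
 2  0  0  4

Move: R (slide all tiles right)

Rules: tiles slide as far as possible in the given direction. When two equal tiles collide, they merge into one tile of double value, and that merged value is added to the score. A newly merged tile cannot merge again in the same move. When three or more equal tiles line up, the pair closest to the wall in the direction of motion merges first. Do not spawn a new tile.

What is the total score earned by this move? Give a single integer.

Answer: 40

Derivation:
Slide right:
row 0: [32, 2, 16, 16] -> [0, 32, 2, 32]  score +32 (running 32)
row 1: [8, 4, 0, 4] -> [0, 0, 8, 8]  score +8 (running 40)
row 2: [0, 4, 0, 0] -> [0, 0, 0, 4]  score +0 (running 40)
row 3: [2, 0, 0, 4] -> [0, 0, 2, 4]  score +0 (running 40)
Board after move:
 0 32  2 32
 0  0  8  8
 0  0  0  4
 0  0  2  4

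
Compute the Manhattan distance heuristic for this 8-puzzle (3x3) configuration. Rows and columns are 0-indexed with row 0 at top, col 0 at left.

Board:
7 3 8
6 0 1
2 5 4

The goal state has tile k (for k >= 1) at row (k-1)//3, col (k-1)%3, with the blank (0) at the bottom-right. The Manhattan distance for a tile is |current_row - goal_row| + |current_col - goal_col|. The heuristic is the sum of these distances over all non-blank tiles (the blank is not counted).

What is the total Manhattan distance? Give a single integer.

Answer: 18

Derivation:
Tile 7: at (0,0), goal (2,0), distance |0-2|+|0-0| = 2
Tile 3: at (0,1), goal (0,2), distance |0-0|+|1-2| = 1
Tile 8: at (0,2), goal (2,1), distance |0-2|+|2-1| = 3
Tile 6: at (1,0), goal (1,2), distance |1-1|+|0-2| = 2
Tile 1: at (1,2), goal (0,0), distance |1-0|+|2-0| = 3
Tile 2: at (2,0), goal (0,1), distance |2-0|+|0-1| = 3
Tile 5: at (2,1), goal (1,1), distance |2-1|+|1-1| = 1
Tile 4: at (2,2), goal (1,0), distance |2-1|+|2-0| = 3
Sum: 2 + 1 + 3 + 2 + 3 + 3 + 1 + 3 = 18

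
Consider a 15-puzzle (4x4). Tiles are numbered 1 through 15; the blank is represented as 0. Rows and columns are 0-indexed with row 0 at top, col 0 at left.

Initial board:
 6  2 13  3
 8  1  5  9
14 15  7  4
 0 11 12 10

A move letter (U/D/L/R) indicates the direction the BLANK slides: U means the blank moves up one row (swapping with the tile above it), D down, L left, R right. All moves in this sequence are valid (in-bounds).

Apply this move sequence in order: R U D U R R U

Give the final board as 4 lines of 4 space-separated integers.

Answer:  6  2 13  3
 8  1  5  0
14  7  4  9
11 15 12 10

Derivation:
After move 1 (R):
 6  2 13  3
 8  1  5  9
14 15  7  4
11  0 12 10

After move 2 (U):
 6  2 13  3
 8  1  5  9
14  0  7  4
11 15 12 10

After move 3 (D):
 6  2 13  3
 8  1  5  9
14 15  7  4
11  0 12 10

After move 4 (U):
 6  2 13  3
 8  1  5  9
14  0  7  4
11 15 12 10

After move 5 (R):
 6  2 13  3
 8  1  5  9
14  7  0  4
11 15 12 10

After move 6 (R):
 6  2 13  3
 8  1  5  9
14  7  4  0
11 15 12 10

After move 7 (U):
 6  2 13  3
 8  1  5  0
14  7  4  9
11 15 12 10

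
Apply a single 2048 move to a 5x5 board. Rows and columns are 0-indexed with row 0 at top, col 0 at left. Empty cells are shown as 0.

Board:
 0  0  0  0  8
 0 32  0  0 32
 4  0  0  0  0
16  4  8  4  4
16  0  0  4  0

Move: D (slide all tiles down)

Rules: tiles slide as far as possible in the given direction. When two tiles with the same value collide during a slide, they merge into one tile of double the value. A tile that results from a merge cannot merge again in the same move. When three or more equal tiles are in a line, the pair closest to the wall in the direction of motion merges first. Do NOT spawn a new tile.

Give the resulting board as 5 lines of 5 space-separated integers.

Answer:  0  0  0  0  0
 0  0  0  0  0
 0  0  0  0  8
 4 32  0  0 32
32  4  8  8  4

Derivation:
Slide down:
col 0: [0, 0, 4, 16, 16] -> [0, 0, 0, 4, 32]
col 1: [0, 32, 0, 4, 0] -> [0, 0, 0, 32, 4]
col 2: [0, 0, 0, 8, 0] -> [0, 0, 0, 0, 8]
col 3: [0, 0, 0, 4, 4] -> [0, 0, 0, 0, 8]
col 4: [8, 32, 0, 4, 0] -> [0, 0, 8, 32, 4]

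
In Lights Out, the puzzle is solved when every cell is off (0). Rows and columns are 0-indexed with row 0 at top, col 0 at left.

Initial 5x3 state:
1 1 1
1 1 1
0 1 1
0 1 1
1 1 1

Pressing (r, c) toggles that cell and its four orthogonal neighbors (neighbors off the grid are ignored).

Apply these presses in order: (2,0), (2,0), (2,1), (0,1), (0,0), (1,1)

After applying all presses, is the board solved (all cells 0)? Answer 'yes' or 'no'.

Answer: no

Derivation:
After press 1 at (2,0):
1 1 1
0 1 1
1 0 1
1 1 1
1 1 1

After press 2 at (2,0):
1 1 1
1 1 1
0 1 1
0 1 1
1 1 1

After press 3 at (2,1):
1 1 1
1 0 1
1 0 0
0 0 1
1 1 1

After press 4 at (0,1):
0 0 0
1 1 1
1 0 0
0 0 1
1 1 1

After press 5 at (0,0):
1 1 0
0 1 1
1 0 0
0 0 1
1 1 1

After press 6 at (1,1):
1 0 0
1 0 0
1 1 0
0 0 1
1 1 1

Lights still on: 8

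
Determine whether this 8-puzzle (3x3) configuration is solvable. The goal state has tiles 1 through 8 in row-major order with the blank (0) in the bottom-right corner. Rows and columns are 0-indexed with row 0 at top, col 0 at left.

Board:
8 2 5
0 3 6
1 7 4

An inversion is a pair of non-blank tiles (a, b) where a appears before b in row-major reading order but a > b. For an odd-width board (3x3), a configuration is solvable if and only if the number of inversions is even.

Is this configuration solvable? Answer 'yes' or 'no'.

Answer: no

Derivation:
Inversions (pairs i<j in row-major order where tile[i] > tile[j] > 0): 15
15 is odd, so the puzzle is not solvable.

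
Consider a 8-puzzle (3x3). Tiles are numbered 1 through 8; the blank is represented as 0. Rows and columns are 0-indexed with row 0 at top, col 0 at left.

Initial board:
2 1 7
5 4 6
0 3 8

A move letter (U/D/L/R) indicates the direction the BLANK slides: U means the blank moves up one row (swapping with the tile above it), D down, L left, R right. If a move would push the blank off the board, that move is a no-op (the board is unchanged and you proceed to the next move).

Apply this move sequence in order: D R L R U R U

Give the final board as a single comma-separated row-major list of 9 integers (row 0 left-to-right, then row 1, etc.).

After move 1 (D):
2 1 7
5 4 6
0 3 8

After move 2 (R):
2 1 7
5 4 6
3 0 8

After move 3 (L):
2 1 7
5 4 6
0 3 8

After move 4 (R):
2 1 7
5 4 6
3 0 8

After move 5 (U):
2 1 7
5 0 6
3 4 8

After move 6 (R):
2 1 7
5 6 0
3 4 8

After move 7 (U):
2 1 0
5 6 7
3 4 8

Answer: 2, 1, 0, 5, 6, 7, 3, 4, 8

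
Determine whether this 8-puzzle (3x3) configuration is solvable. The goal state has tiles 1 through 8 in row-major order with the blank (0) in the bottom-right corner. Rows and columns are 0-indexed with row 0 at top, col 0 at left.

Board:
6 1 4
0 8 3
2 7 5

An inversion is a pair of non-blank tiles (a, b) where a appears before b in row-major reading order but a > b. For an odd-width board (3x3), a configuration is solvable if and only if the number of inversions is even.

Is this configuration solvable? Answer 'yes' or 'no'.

Answer: no

Derivation:
Inversions (pairs i<j in row-major order where tile[i] > tile[j] > 0): 13
13 is odd, so the puzzle is not solvable.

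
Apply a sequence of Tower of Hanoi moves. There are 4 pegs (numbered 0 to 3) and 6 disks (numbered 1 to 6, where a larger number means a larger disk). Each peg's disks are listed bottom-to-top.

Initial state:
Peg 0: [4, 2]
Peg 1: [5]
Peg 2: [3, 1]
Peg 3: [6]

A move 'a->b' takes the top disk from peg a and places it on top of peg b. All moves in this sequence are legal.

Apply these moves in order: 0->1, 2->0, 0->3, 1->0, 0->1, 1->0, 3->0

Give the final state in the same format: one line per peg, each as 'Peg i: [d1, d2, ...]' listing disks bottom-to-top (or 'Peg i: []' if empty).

After move 1 (0->1):
Peg 0: [4]
Peg 1: [5, 2]
Peg 2: [3, 1]
Peg 3: [6]

After move 2 (2->0):
Peg 0: [4, 1]
Peg 1: [5, 2]
Peg 2: [3]
Peg 3: [6]

After move 3 (0->3):
Peg 0: [4]
Peg 1: [5, 2]
Peg 2: [3]
Peg 3: [6, 1]

After move 4 (1->0):
Peg 0: [4, 2]
Peg 1: [5]
Peg 2: [3]
Peg 3: [6, 1]

After move 5 (0->1):
Peg 0: [4]
Peg 1: [5, 2]
Peg 2: [3]
Peg 3: [6, 1]

After move 6 (1->0):
Peg 0: [4, 2]
Peg 1: [5]
Peg 2: [3]
Peg 3: [6, 1]

After move 7 (3->0):
Peg 0: [4, 2, 1]
Peg 1: [5]
Peg 2: [3]
Peg 3: [6]

Answer: Peg 0: [4, 2, 1]
Peg 1: [5]
Peg 2: [3]
Peg 3: [6]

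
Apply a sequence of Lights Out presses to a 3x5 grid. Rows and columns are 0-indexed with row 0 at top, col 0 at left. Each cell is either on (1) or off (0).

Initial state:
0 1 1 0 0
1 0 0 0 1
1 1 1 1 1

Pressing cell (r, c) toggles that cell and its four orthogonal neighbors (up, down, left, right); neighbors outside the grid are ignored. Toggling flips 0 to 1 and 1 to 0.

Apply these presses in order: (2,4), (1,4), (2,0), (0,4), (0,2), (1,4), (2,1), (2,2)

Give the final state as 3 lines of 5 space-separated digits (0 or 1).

Answer: 0 0 0 0 1
0 1 0 0 1
1 0 1 1 0

Derivation:
After press 1 at (2,4):
0 1 1 0 0
1 0 0 0 0
1 1 1 0 0

After press 2 at (1,4):
0 1 1 0 1
1 0 0 1 1
1 1 1 0 1

After press 3 at (2,0):
0 1 1 0 1
0 0 0 1 1
0 0 1 0 1

After press 4 at (0,4):
0 1 1 1 0
0 0 0 1 0
0 0 1 0 1

After press 5 at (0,2):
0 0 0 0 0
0 0 1 1 0
0 0 1 0 1

After press 6 at (1,4):
0 0 0 0 1
0 0 1 0 1
0 0 1 0 0

After press 7 at (2,1):
0 0 0 0 1
0 1 1 0 1
1 1 0 0 0

After press 8 at (2,2):
0 0 0 0 1
0 1 0 0 1
1 0 1 1 0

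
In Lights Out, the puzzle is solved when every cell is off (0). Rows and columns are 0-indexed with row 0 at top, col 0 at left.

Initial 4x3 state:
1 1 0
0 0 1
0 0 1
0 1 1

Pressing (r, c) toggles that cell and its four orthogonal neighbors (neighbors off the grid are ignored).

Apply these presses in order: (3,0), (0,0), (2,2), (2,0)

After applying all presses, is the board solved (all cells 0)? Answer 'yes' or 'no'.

After press 1 at (3,0):
1 1 0
0 0 1
1 0 1
1 0 1

After press 2 at (0,0):
0 0 0
1 0 1
1 0 1
1 0 1

After press 3 at (2,2):
0 0 0
1 0 0
1 1 0
1 0 0

After press 4 at (2,0):
0 0 0
0 0 0
0 0 0
0 0 0

Lights still on: 0

Answer: yes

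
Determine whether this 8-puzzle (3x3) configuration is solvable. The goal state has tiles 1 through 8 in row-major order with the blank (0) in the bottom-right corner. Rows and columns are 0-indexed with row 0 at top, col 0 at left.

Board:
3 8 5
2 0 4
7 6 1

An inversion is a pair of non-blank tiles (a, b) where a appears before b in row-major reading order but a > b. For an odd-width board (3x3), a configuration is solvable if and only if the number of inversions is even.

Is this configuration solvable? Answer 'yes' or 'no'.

Answer: yes

Derivation:
Inversions (pairs i<j in row-major order where tile[i] > tile[j] > 0): 16
16 is even, so the puzzle is solvable.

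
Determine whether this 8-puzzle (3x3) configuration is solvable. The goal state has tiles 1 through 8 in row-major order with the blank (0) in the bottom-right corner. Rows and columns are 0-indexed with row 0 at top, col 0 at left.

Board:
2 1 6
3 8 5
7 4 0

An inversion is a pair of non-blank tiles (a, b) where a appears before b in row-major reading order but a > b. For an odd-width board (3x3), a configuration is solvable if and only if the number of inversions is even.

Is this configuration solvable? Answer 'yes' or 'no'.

Answer: no

Derivation:
Inversions (pairs i<j in row-major order where tile[i] > tile[j] > 0): 9
9 is odd, so the puzzle is not solvable.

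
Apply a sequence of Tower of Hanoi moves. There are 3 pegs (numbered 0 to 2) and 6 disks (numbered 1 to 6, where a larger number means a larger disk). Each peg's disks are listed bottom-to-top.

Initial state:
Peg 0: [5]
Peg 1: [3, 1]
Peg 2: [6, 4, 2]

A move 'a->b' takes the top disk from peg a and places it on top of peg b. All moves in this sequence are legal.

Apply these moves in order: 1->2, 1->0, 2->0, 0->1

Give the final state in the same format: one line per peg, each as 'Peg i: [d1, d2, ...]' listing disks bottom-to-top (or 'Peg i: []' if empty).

Answer: Peg 0: [5, 3]
Peg 1: [1]
Peg 2: [6, 4, 2]

Derivation:
After move 1 (1->2):
Peg 0: [5]
Peg 1: [3]
Peg 2: [6, 4, 2, 1]

After move 2 (1->0):
Peg 0: [5, 3]
Peg 1: []
Peg 2: [6, 4, 2, 1]

After move 3 (2->0):
Peg 0: [5, 3, 1]
Peg 1: []
Peg 2: [6, 4, 2]

After move 4 (0->1):
Peg 0: [5, 3]
Peg 1: [1]
Peg 2: [6, 4, 2]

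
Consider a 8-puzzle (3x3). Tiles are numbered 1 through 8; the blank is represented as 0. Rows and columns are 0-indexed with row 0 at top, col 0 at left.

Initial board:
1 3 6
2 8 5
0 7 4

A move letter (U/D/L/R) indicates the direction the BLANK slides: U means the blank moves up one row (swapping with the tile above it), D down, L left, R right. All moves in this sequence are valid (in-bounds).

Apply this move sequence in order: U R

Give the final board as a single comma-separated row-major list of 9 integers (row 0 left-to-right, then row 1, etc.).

After move 1 (U):
1 3 6
0 8 5
2 7 4

After move 2 (R):
1 3 6
8 0 5
2 7 4

Answer: 1, 3, 6, 8, 0, 5, 2, 7, 4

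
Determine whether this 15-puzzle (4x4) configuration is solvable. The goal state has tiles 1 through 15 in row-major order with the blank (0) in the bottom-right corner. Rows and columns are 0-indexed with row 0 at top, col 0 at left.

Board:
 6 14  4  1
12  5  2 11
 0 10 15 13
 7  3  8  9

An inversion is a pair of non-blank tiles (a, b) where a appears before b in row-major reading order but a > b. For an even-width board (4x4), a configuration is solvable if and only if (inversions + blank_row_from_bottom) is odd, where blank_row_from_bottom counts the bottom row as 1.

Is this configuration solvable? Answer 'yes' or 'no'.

Answer: yes

Derivation:
Inversions: 49
Blank is in row 2 (0-indexed from top), which is row 2 counting from the bottom (bottom = 1).
49 + 2 = 51, which is odd, so the puzzle is solvable.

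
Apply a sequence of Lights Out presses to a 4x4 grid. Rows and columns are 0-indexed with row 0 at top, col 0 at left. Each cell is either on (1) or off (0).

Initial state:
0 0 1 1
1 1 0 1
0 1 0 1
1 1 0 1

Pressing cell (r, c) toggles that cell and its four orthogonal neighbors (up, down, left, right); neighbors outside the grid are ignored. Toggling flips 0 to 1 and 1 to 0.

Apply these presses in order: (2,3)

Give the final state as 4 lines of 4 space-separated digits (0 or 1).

Answer: 0 0 1 1
1 1 0 0
0 1 1 0
1 1 0 0

Derivation:
After press 1 at (2,3):
0 0 1 1
1 1 0 0
0 1 1 0
1 1 0 0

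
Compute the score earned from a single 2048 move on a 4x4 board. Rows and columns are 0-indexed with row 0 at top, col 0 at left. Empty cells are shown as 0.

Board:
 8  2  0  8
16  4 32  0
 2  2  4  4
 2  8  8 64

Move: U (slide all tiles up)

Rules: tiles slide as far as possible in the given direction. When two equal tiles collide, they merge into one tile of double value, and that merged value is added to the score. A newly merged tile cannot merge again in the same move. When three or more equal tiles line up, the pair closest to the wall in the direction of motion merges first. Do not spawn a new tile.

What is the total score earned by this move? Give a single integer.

Answer: 4

Derivation:
Slide up:
col 0: [8, 16, 2, 2] -> [8, 16, 4, 0]  score +4 (running 4)
col 1: [2, 4, 2, 8] -> [2, 4, 2, 8]  score +0 (running 4)
col 2: [0, 32, 4, 8] -> [32, 4, 8, 0]  score +0 (running 4)
col 3: [8, 0, 4, 64] -> [8, 4, 64, 0]  score +0 (running 4)
Board after move:
 8  2 32  8
16  4  4  4
 4  2  8 64
 0  8  0  0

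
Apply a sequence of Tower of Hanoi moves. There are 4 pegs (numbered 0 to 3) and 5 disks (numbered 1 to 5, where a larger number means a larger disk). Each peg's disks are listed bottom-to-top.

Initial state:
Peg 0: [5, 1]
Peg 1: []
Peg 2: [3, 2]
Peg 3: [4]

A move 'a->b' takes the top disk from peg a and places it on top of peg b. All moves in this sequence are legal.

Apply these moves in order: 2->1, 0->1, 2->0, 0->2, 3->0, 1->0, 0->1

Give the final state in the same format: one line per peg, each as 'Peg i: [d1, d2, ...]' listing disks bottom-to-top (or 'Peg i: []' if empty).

After move 1 (2->1):
Peg 0: [5, 1]
Peg 1: [2]
Peg 2: [3]
Peg 3: [4]

After move 2 (0->1):
Peg 0: [5]
Peg 1: [2, 1]
Peg 2: [3]
Peg 3: [4]

After move 3 (2->0):
Peg 0: [5, 3]
Peg 1: [2, 1]
Peg 2: []
Peg 3: [4]

After move 4 (0->2):
Peg 0: [5]
Peg 1: [2, 1]
Peg 2: [3]
Peg 3: [4]

After move 5 (3->0):
Peg 0: [5, 4]
Peg 1: [2, 1]
Peg 2: [3]
Peg 3: []

After move 6 (1->0):
Peg 0: [5, 4, 1]
Peg 1: [2]
Peg 2: [3]
Peg 3: []

After move 7 (0->1):
Peg 0: [5, 4]
Peg 1: [2, 1]
Peg 2: [3]
Peg 3: []

Answer: Peg 0: [5, 4]
Peg 1: [2, 1]
Peg 2: [3]
Peg 3: []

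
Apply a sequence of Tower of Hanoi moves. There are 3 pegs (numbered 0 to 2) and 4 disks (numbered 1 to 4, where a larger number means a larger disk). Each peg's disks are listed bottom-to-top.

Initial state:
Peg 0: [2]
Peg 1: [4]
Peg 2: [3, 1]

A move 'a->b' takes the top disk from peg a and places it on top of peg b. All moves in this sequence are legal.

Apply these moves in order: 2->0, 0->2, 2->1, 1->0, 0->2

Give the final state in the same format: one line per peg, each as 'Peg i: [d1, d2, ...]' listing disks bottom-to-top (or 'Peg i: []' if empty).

Answer: Peg 0: [2]
Peg 1: [4]
Peg 2: [3, 1]

Derivation:
After move 1 (2->0):
Peg 0: [2, 1]
Peg 1: [4]
Peg 2: [3]

After move 2 (0->2):
Peg 0: [2]
Peg 1: [4]
Peg 2: [3, 1]

After move 3 (2->1):
Peg 0: [2]
Peg 1: [4, 1]
Peg 2: [3]

After move 4 (1->0):
Peg 0: [2, 1]
Peg 1: [4]
Peg 2: [3]

After move 5 (0->2):
Peg 0: [2]
Peg 1: [4]
Peg 2: [3, 1]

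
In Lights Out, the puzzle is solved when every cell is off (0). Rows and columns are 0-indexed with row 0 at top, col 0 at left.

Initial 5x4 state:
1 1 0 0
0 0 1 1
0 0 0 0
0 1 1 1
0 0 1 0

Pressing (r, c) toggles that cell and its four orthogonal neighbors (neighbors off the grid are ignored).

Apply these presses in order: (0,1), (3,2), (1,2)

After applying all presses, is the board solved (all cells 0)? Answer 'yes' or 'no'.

Answer: yes

Derivation:
After press 1 at (0,1):
0 0 1 0
0 1 1 1
0 0 0 0
0 1 1 1
0 0 1 0

After press 2 at (3,2):
0 0 1 0
0 1 1 1
0 0 1 0
0 0 0 0
0 0 0 0

After press 3 at (1,2):
0 0 0 0
0 0 0 0
0 0 0 0
0 0 0 0
0 0 0 0

Lights still on: 0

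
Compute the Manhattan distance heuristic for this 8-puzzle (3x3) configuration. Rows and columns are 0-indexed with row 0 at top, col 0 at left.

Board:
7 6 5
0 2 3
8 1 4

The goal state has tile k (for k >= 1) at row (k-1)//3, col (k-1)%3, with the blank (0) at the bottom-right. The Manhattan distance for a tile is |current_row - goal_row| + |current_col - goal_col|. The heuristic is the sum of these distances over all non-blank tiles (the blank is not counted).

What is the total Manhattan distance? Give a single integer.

Tile 7: at (0,0), goal (2,0), distance |0-2|+|0-0| = 2
Tile 6: at (0,1), goal (1,2), distance |0-1|+|1-2| = 2
Tile 5: at (0,2), goal (1,1), distance |0-1|+|2-1| = 2
Tile 2: at (1,1), goal (0,1), distance |1-0|+|1-1| = 1
Tile 3: at (1,2), goal (0,2), distance |1-0|+|2-2| = 1
Tile 8: at (2,0), goal (2,1), distance |2-2|+|0-1| = 1
Tile 1: at (2,1), goal (0,0), distance |2-0|+|1-0| = 3
Tile 4: at (2,2), goal (1,0), distance |2-1|+|2-0| = 3
Sum: 2 + 2 + 2 + 1 + 1 + 1 + 3 + 3 = 15

Answer: 15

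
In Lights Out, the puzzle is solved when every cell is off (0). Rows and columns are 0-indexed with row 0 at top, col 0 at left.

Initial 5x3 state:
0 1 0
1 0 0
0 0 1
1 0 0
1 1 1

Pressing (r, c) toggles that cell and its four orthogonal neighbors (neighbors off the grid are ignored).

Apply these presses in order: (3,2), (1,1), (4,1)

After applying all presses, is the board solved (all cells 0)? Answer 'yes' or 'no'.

Answer: no

Derivation:
After press 1 at (3,2):
0 1 0
1 0 0
0 0 0
1 1 1
1 1 0

After press 2 at (1,1):
0 0 0
0 1 1
0 1 0
1 1 1
1 1 0

After press 3 at (4,1):
0 0 0
0 1 1
0 1 0
1 0 1
0 0 1

Lights still on: 6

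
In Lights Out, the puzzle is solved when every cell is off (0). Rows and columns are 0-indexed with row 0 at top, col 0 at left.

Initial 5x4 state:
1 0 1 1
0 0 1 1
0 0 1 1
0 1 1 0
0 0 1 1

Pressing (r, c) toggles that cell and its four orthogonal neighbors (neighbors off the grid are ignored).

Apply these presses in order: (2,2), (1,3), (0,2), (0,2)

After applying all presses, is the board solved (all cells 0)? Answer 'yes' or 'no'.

Answer: no

Derivation:
After press 1 at (2,2):
1 0 1 1
0 0 0 1
0 1 0 0
0 1 0 0
0 0 1 1

After press 2 at (1,3):
1 0 1 0
0 0 1 0
0 1 0 1
0 1 0 0
0 0 1 1

After press 3 at (0,2):
1 1 0 1
0 0 0 0
0 1 0 1
0 1 0 0
0 0 1 1

After press 4 at (0,2):
1 0 1 0
0 0 1 0
0 1 0 1
0 1 0 0
0 0 1 1

Lights still on: 8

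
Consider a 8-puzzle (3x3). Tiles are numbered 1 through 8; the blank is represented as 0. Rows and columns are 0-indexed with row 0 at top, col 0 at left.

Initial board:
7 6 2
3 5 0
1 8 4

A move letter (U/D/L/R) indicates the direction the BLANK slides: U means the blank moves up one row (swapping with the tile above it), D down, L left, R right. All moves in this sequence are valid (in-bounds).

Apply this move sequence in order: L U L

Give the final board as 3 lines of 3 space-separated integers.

Answer: 0 7 2
3 6 5
1 8 4

Derivation:
After move 1 (L):
7 6 2
3 0 5
1 8 4

After move 2 (U):
7 0 2
3 6 5
1 8 4

After move 3 (L):
0 7 2
3 6 5
1 8 4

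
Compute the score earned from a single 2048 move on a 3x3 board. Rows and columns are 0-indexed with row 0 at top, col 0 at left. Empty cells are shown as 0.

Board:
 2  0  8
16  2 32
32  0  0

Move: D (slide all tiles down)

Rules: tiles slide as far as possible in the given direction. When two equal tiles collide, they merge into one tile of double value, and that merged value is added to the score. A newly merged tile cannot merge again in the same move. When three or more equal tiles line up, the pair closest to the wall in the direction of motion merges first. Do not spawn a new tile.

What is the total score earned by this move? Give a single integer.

Slide down:
col 0: [2, 16, 32] -> [2, 16, 32]  score +0 (running 0)
col 1: [0, 2, 0] -> [0, 0, 2]  score +0 (running 0)
col 2: [8, 32, 0] -> [0, 8, 32]  score +0 (running 0)
Board after move:
 2  0  0
16  0  8
32  2 32

Answer: 0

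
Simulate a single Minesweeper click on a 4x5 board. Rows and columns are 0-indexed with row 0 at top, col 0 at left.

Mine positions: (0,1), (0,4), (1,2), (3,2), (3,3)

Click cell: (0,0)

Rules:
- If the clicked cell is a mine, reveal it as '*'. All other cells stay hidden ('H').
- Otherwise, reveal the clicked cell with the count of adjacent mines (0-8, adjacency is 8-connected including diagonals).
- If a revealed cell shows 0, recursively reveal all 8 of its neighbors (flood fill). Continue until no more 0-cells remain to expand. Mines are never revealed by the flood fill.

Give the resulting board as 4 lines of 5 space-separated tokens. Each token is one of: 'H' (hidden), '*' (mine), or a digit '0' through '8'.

1 H H H H
H H H H H
H H H H H
H H H H H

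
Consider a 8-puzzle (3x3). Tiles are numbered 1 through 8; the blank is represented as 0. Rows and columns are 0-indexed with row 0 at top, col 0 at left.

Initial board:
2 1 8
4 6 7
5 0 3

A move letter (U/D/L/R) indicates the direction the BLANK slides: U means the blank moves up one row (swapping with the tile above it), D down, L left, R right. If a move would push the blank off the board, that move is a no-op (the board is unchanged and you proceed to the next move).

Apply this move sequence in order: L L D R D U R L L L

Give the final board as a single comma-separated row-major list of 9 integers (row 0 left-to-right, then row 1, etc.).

After move 1 (L):
2 1 8
4 6 7
0 5 3

After move 2 (L):
2 1 8
4 6 7
0 5 3

After move 3 (D):
2 1 8
4 6 7
0 5 3

After move 4 (R):
2 1 8
4 6 7
5 0 3

After move 5 (D):
2 1 8
4 6 7
5 0 3

After move 6 (U):
2 1 8
4 0 7
5 6 3

After move 7 (R):
2 1 8
4 7 0
5 6 3

After move 8 (L):
2 1 8
4 0 7
5 6 3

After move 9 (L):
2 1 8
0 4 7
5 6 3

After move 10 (L):
2 1 8
0 4 7
5 6 3

Answer: 2, 1, 8, 0, 4, 7, 5, 6, 3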